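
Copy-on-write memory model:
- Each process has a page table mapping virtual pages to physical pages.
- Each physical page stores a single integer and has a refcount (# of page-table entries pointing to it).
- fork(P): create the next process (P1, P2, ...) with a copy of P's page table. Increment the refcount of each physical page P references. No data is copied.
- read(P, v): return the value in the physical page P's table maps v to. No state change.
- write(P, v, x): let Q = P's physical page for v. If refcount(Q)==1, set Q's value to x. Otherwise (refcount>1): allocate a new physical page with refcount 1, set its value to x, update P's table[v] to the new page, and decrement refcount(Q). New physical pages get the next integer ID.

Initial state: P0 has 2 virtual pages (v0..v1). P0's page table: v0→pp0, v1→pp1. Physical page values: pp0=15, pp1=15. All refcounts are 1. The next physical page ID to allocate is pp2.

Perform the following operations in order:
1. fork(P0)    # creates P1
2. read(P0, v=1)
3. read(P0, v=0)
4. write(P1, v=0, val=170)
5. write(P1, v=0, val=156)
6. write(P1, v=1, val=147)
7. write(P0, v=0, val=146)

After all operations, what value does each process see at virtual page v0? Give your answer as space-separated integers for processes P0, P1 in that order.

Op 1: fork(P0) -> P1. 2 ppages; refcounts: pp0:2 pp1:2
Op 2: read(P0, v1) -> 15. No state change.
Op 3: read(P0, v0) -> 15. No state change.
Op 4: write(P1, v0, 170). refcount(pp0)=2>1 -> COPY to pp2. 3 ppages; refcounts: pp0:1 pp1:2 pp2:1
Op 5: write(P1, v0, 156). refcount(pp2)=1 -> write in place. 3 ppages; refcounts: pp0:1 pp1:2 pp2:1
Op 6: write(P1, v1, 147). refcount(pp1)=2>1 -> COPY to pp3. 4 ppages; refcounts: pp0:1 pp1:1 pp2:1 pp3:1
Op 7: write(P0, v0, 146). refcount(pp0)=1 -> write in place. 4 ppages; refcounts: pp0:1 pp1:1 pp2:1 pp3:1
P0: v0 -> pp0 = 146
P1: v0 -> pp2 = 156

Answer: 146 156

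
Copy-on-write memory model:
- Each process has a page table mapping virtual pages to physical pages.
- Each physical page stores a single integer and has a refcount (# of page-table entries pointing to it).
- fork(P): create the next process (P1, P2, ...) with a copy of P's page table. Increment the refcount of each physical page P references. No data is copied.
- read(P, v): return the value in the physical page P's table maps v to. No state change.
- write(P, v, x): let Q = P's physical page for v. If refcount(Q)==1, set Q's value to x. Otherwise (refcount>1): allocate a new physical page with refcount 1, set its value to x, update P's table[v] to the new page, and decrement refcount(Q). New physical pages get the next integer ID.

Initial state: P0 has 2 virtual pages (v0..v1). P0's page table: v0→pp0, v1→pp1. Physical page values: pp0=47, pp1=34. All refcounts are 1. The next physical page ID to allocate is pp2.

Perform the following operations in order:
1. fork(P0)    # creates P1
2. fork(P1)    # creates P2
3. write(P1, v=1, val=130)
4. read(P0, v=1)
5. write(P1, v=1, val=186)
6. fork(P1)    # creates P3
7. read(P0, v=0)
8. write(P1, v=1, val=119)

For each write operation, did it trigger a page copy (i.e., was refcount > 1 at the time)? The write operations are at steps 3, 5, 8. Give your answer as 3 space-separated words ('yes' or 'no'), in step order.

Op 1: fork(P0) -> P1. 2 ppages; refcounts: pp0:2 pp1:2
Op 2: fork(P1) -> P2. 2 ppages; refcounts: pp0:3 pp1:3
Op 3: write(P1, v1, 130). refcount(pp1)=3>1 -> COPY to pp2. 3 ppages; refcounts: pp0:3 pp1:2 pp2:1
Op 4: read(P0, v1) -> 34. No state change.
Op 5: write(P1, v1, 186). refcount(pp2)=1 -> write in place. 3 ppages; refcounts: pp0:3 pp1:2 pp2:1
Op 6: fork(P1) -> P3. 3 ppages; refcounts: pp0:4 pp1:2 pp2:2
Op 7: read(P0, v0) -> 47. No state change.
Op 8: write(P1, v1, 119). refcount(pp2)=2>1 -> COPY to pp3. 4 ppages; refcounts: pp0:4 pp1:2 pp2:1 pp3:1

yes no yes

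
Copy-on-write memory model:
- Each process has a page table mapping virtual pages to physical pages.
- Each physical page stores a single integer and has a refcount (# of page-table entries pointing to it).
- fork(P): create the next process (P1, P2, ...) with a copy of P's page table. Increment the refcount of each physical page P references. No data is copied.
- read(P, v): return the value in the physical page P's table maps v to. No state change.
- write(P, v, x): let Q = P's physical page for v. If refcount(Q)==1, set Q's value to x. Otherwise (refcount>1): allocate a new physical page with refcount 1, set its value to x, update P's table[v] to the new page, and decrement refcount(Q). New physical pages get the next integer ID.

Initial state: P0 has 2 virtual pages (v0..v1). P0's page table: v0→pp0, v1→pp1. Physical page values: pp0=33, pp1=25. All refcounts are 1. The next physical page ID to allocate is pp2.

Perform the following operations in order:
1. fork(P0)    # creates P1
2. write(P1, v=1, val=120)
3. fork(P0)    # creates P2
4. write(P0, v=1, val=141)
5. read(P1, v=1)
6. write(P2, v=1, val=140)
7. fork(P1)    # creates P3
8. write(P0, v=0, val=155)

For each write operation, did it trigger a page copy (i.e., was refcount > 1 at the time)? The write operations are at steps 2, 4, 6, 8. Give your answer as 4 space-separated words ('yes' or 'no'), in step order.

Op 1: fork(P0) -> P1. 2 ppages; refcounts: pp0:2 pp1:2
Op 2: write(P1, v1, 120). refcount(pp1)=2>1 -> COPY to pp2. 3 ppages; refcounts: pp0:2 pp1:1 pp2:1
Op 3: fork(P0) -> P2. 3 ppages; refcounts: pp0:3 pp1:2 pp2:1
Op 4: write(P0, v1, 141). refcount(pp1)=2>1 -> COPY to pp3. 4 ppages; refcounts: pp0:3 pp1:1 pp2:1 pp3:1
Op 5: read(P1, v1) -> 120. No state change.
Op 6: write(P2, v1, 140). refcount(pp1)=1 -> write in place. 4 ppages; refcounts: pp0:3 pp1:1 pp2:1 pp3:1
Op 7: fork(P1) -> P3. 4 ppages; refcounts: pp0:4 pp1:1 pp2:2 pp3:1
Op 8: write(P0, v0, 155). refcount(pp0)=4>1 -> COPY to pp4. 5 ppages; refcounts: pp0:3 pp1:1 pp2:2 pp3:1 pp4:1

yes yes no yes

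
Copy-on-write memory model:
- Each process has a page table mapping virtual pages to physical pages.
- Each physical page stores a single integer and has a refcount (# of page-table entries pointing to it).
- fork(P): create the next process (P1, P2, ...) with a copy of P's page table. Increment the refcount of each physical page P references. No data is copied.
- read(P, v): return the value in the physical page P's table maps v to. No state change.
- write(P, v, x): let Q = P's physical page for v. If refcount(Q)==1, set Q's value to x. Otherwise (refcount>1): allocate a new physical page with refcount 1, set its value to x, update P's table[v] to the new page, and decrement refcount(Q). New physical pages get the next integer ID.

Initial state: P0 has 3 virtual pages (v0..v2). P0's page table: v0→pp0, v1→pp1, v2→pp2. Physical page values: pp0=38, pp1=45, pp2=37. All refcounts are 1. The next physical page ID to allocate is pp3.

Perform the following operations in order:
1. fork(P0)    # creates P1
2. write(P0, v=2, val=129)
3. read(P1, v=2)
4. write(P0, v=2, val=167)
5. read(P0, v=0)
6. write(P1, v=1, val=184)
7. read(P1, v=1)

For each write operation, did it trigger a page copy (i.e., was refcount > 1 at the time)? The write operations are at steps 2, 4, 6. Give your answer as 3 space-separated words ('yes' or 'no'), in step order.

Op 1: fork(P0) -> P1. 3 ppages; refcounts: pp0:2 pp1:2 pp2:2
Op 2: write(P0, v2, 129). refcount(pp2)=2>1 -> COPY to pp3. 4 ppages; refcounts: pp0:2 pp1:2 pp2:1 pp3:1
Op 3: read(P1, v2) -> 37. No state change.
Op 4: write(P0, v2, 167). refcount(pp3)=1 -> write in place. 4 ppages; refcounts: pp0:2 pp1:2 pp2:1 pp3:1
Op 5: read(P0, v0) -> 38. No state change.
Op 6: write(P1, v1, 184). refcount(pp1)=2>1 -> COPY to pp4. 5 ppages; refcounts: pp0:2 pp1:1 pp2:1 pp3:1 pp4:1
Op 7: read(P1, v1) -> 184. No state change.

yes no yes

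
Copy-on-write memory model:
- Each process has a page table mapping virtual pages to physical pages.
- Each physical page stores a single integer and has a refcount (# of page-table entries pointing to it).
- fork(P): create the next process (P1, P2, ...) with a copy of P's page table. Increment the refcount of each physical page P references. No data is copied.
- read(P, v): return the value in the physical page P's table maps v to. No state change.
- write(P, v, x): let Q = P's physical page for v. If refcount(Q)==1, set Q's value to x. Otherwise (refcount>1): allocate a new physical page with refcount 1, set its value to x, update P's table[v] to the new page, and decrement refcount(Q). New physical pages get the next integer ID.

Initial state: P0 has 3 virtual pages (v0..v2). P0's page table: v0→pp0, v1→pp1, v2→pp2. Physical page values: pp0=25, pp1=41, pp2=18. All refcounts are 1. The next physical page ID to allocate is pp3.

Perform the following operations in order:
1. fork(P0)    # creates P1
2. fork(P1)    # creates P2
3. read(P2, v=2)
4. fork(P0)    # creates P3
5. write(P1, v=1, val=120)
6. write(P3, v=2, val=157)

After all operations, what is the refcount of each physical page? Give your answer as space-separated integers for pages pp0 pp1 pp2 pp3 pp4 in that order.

Op 1: fork(P0) -> P1. 3 ppages; refcounts: pp0:2 pp1:2 pp2:2
Op 2: fork(P1) -> P2. 3 ppages; refcounts: pp0:3 pp1:3 pp2:3
Op 3: read(P2, v2) -> 18. No state change.
Op 4: fork(P0) -> P3. 3 ppages; refcounts: pp0:4 pp1:4 pp2:4
Op 5: write(P1, v1, 120). refcount(pp1)=4>1 -> COPY to pp3. 4 ppages; refcounts: pp0:4 pp1:3 pp2:4 pp3:1
Op 6: write(P3, v2, 157). refcount(pp2)=4>1 -> COPY to pp4. 5 ppages; refcounts: pp0:4 pp1:3 pp2:3 pp3:1 pp4:1

Answer: 4 3 3 1 1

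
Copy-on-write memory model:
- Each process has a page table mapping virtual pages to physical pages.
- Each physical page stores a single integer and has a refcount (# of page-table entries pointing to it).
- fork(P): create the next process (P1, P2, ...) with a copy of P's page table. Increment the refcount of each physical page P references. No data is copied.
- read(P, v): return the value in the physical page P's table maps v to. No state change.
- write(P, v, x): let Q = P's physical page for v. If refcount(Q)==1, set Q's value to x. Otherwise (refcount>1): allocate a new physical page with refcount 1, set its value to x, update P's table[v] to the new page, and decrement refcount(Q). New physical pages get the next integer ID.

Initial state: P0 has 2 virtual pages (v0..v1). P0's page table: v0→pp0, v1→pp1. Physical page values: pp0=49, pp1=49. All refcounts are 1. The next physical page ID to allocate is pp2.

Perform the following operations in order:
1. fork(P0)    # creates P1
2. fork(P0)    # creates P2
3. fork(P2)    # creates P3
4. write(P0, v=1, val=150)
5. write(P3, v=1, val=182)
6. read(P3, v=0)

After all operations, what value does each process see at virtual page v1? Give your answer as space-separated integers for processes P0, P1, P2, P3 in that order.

Op 1: fork(P0) -> P1. 2 ppages; refcounts: pp0:2 pp1:2
Op 2: fork(P0) -> P2. 2 ppages; refcounts: pp0:3 pp1:3
Op 3: fork(P2) -> P3. 2 ppages; refcounts: pp0:4 pp1:4
Op 4: write(P0, v1, 150). refcount(pp1)=4>1 -> COPY to pp2. 3 ppages; refcounts: pp0:4 pp1:3 pp2:1
Op 5: write(P3, v1, 182). refcount(pp1)=3>1 -> COPY to pp3. 4 ppages; refcounts: pp0:4 pp1:2 pp2:1 pp3:1
Op 6: read(P3, v0) -> 49. No state change.
P0: v1 -> pp2 = 150
P1: v1 -> pp1 = 49
P2: v1 -> pp1 = 49
P3: v1 -> pp3 = 182

Answer: 150 49 49 182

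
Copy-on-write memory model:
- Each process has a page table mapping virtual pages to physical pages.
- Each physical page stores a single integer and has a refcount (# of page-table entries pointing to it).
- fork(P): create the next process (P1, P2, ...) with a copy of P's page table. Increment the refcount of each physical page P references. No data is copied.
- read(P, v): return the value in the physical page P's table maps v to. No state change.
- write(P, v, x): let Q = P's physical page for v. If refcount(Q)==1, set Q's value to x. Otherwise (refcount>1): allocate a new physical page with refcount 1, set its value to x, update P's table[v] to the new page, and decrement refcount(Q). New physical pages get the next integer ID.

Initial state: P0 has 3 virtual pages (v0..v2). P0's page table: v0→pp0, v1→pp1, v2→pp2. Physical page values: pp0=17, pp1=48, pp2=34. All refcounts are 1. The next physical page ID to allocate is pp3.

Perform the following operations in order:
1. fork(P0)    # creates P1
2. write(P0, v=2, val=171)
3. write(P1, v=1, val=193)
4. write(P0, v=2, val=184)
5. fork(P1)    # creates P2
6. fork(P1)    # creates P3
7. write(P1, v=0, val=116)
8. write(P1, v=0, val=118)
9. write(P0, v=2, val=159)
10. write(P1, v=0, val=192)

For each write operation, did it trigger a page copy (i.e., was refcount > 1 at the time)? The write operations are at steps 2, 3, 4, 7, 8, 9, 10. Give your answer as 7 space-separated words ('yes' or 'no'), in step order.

Op 1: fork(P0) -> P1. 3 ppages; refcounts: pp0:2 pp1:2 pp2:2
Op 2: write(P0, v2, 171). refcount(pp2)=2>1 -> COPY to pp3. 4 ppages; refcounts: pp0:2 pp1:2 pp2:1 pp3:1
Op 3: write(P1, v1, 193). refcount(pp1)=2>1 -> COPY to pp4. 5 ppages; refcounts: pp0:2 pp1:1 pp2:1 pp3:1 pp4:1
Op 4: write(P0, v2, 184). refcount(pp3)=1 -> write in place. 5 ppages; refcounts: pp0:2 pp1:1 pp2:1 pp3:1 pp4:1
Op 5: fork(P1) -> P2. 5 ppages; refcounts: pp0:3 pp1:1 pp2:2 pp3:1 pp4:2
Op 6: fork(P1) -> P3. 5 ppages; refcounts: pp0:4 pp1:1 pp2:3 pp3:1 pp4:3
Op 7: write(P1, v0, 116). refcount(pp0)=4>1 -> COPY to pp5. 6 ppages; refcounts: pp0:3 pp1:1 pp2:3 pp3:1 pp4:3 pp5:1
Op 8: write(P1, v0, 118). refcount(pp5)=1 -> write in place. 6 ppages; refcounts: pp0:3 pp1:1 pp2:3 pp3:1 pp4:3 pp5:1
Op 9: write(P0, v2, 159). refcount(pp3)=1 -> write in place. 6 ppages; refcounts: pp0:3 pp1:1 pp2:3 pp3:1 pp4:3 pp5:1
Op 10: write(P1, v0, 192). refcount(pp5)=1 -> write in place. 6 ppages; refcounts: pp0:3 pp1:1 pp2:3 pp3:1 pp4:3 pp5:1

yes yes no yes no no no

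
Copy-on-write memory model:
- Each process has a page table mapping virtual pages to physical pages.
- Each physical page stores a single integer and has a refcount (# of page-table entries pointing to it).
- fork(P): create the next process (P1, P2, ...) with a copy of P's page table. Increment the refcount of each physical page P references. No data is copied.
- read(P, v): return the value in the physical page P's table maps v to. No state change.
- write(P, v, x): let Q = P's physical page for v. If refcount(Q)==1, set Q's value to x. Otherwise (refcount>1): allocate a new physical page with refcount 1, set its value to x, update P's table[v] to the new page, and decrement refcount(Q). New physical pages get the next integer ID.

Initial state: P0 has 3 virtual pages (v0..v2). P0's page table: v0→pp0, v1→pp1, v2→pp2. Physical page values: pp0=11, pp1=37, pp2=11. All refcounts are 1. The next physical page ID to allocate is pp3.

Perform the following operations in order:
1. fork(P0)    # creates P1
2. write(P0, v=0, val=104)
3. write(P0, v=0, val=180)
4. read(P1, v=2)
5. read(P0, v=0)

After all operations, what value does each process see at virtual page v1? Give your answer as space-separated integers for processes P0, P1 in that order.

Op 1: fork(P0) -> P1. 3 ppages; refcounts: pp0:2 pp1:2 pp2:2
Op 2: write(P0, v0, 104). refcount(pp0)=2>1 -> COPY to pp3. 4 ppages; refcounts: pp0:1 pp1:2 pp2:2 pp3:1
Op 3: write(P0, v0, 180). refcount(pp3)=1 -> write in place. 4 ppages; refcounts: pp0:1 pp1:2 pp2:2 pp3:1
Op 4: read(P1, v2) -> 11. No state change.
Op 5: read(P0, v0) -> 180. No state change.
P0: v1 -> pp1 = 37
P1: v1 -> pp1 = 37

Answer: 37 37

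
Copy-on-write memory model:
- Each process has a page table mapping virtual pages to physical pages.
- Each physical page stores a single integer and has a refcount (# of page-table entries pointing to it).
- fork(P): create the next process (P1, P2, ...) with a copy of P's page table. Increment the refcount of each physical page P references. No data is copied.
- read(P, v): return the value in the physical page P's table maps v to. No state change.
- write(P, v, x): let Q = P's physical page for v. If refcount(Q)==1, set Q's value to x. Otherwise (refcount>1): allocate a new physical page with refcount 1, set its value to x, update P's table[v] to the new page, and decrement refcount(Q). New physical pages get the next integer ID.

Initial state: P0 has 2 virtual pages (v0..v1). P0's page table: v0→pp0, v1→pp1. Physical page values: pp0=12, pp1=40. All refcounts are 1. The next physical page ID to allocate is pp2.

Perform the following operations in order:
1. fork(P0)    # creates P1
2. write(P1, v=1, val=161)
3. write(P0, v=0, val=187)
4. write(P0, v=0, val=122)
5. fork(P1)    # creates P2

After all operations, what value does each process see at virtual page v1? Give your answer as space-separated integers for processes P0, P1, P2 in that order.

Answer: 40 161 161

Derivation:
Op 1: fork(P0) -> P1. 2 ppages; refcounts: pp0:2 pp1:2
Op 2: write(P1, v1, 161). refcount(pp1)=2>1 -> COPY to pp2. 3 ppages; refcounts: pp0:2 pp1:1 pp2:1
Op 3: write(P0, v0, 187). refcount(pp0)=2>1 -> COPY to pp3. 4 ppages; refcounts: pp0:1 pp1:1 pp2:1 pp3:1
Op 4: write(P0, v0, 122). refcount(pp3)=1 -> write in place. 4 ppages; refcounts: pp0:1 pp1:1 pp2:1 pp3:1
Op 5: fork(P1) -> P2. 4 ppages; refcounts: pp0:2 pp1:1 pp2:2 pp3:1
P0: v1 -> pp1 = 40
P1: v1 -> pp2 = 161
P2: v1 -> pp2 = 161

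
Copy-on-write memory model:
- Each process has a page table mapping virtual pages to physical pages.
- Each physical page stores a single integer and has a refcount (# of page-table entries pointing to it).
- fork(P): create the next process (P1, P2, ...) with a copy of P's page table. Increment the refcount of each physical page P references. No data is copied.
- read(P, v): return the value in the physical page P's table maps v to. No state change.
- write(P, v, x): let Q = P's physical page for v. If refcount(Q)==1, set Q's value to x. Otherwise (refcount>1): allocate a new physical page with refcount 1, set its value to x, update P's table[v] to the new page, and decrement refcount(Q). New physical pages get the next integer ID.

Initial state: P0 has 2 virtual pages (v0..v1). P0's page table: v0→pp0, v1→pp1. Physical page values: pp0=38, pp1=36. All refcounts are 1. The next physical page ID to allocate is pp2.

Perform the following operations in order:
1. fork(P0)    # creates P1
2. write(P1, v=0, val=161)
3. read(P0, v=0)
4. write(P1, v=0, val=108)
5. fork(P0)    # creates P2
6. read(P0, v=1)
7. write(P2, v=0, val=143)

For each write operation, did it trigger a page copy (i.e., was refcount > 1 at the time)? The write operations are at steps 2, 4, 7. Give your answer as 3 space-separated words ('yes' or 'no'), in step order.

Op 1: fork(P0) -> P1. 2 ppages; refcounts: pp0:2 pp1:2
Op 2: write(P1, v0, 161). refcount(pp0)=2>1 -> COPY to pp2. 3 ppages; refcounts: pp0:1 pp1:2 pp2:1
Op 3: read(P0, v0) -> 38. No state change.
Op 4: write(P1, v0, 108). refcount(pp2)=1 -> write in place. 3 ppages; refcounts: pp0:1 pp1:2 pp2:1
Op 5: fork(P0) -> P2. 3 ppages; refcounts: pp0:2 pp1:3 pp2:1
Op 6: read(P0, v1) -> 36. No state change.
Op 7: write(P2, v0, 143). refcount(pp0)=2>1 -> COPY to pp3. 4 ppages; refcounts: pp0:1 pp1:3 pp2:1 pp3:1

yes no yes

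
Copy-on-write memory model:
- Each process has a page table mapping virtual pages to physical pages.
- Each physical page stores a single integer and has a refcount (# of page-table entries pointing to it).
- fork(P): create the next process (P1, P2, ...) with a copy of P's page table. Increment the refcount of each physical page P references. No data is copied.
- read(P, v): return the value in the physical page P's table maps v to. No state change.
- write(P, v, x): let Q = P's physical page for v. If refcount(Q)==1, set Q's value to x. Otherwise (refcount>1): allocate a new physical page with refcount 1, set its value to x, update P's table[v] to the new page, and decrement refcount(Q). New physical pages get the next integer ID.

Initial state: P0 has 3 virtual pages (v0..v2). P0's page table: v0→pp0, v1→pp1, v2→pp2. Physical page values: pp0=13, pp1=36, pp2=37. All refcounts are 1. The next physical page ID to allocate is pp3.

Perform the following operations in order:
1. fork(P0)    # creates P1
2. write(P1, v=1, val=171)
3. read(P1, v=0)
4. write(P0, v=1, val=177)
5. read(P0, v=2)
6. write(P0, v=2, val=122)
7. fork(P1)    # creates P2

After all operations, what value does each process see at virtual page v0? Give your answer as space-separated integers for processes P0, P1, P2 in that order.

Op 1: fork(P0) -> P1. 3 ppages; refcounts: pp0:2 pp1:2 pp2:2
Op 2: write(P1, v1, 171). refcount(pp1)=2>1 -> COPY to pp3. 4 ppages; refcounts: pp0:2 pp1:1 pp2:2 pp3:1
Op 3: read(P1, v0) -> 13. No state change.
Op 4: write(P0, v1, 177). refcount(pp1)=1 -> write in place. 4 ppages; refcounts: pp0:2 pp1:1 pp2:2 pp3:1
Op 5: read(P0, v2) -> 37. No state change.
Op 6: write(P0, v2, 122). refcount(pp2)=2>1 -> COPY to pp4. 5 ppages; refcounts: pp0:2 pp1:1 pp2:1 pp3:1 pp4:1
Op 7: fork(P1) -> P2. 5 ppages; refcounts: pp0:3 pp1:1 pp2:2 pp3:2 pp4:1
P0: v0 -> pp0 = 13
P1: v0 -> pp0 = 13
P2: v0 -> pp0 = 13

Answer: 13 13 13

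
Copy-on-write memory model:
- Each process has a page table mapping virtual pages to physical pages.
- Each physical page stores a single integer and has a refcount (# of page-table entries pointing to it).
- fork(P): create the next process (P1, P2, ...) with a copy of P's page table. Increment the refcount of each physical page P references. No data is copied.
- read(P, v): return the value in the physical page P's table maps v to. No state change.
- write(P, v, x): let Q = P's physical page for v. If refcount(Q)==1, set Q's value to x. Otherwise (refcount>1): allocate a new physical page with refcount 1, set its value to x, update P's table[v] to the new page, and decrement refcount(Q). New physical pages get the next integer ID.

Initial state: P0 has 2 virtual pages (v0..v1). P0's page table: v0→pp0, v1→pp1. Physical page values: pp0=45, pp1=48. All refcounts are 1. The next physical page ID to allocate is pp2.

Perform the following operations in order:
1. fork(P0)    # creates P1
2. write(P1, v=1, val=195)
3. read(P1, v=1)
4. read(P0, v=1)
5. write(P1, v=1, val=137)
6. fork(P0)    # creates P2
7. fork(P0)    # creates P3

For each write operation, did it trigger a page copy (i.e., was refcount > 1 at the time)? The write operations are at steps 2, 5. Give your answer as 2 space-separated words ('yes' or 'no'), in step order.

Op 1: fork(P0) -> P1. 2 ppages; refcounts: pp0:2 pp1:2
Op 2: write(P1, v1, 195). refcount(pp1)=2>1 -> COPY to pp2. 3 ppages; refcounts: pp0:2 pp1:1 pp2:1
Op 3: read(P1, v1) -> 195. No state change.
Op 4: read(P0, v1) -> 48. No state change.
Op 5: write(P1, v1, 137). refcount(pp2)=1 -> write in place. 3 ppages; refcounts: pp0:2 pp1:1 pp2:1
Op 6: fork(P0) -> P2. 3 ppages; refcounts: pp0:3 pp1:2 pp2:1
Op 7: fork(P0) -> P3. 3 ppages; refcounts: pp0:4 pp1:3 pp2:1

yes no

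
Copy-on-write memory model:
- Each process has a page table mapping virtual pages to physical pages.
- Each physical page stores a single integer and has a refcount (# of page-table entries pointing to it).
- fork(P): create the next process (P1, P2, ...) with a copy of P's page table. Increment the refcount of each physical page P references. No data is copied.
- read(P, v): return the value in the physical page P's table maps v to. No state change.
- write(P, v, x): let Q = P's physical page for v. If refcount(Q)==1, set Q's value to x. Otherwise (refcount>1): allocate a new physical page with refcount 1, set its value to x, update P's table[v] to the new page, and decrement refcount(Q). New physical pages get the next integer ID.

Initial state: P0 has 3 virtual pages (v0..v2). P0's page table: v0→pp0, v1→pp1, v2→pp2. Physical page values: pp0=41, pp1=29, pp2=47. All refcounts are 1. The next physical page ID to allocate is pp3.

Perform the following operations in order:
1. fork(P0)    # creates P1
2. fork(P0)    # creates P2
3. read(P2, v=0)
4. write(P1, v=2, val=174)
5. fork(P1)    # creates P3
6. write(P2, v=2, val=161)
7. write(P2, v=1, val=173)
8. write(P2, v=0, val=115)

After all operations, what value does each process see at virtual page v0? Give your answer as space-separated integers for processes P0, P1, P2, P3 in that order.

Answer: 41 41 115 41

Derivation:
Op 1: fork(P0) -> P1. 3 ppages; refcounts: pp0:2 pp1:2 pp2:2
Op 2: fork(P0) -> P2. 3 ppages; refcounts: pp0:3 pp1:3 pp2:3
Op 3: read(P2, v0) -> 41. No state change.
Op 4: write(P1, v2, 174). refcount(pp2)=3>1 -> COPY to pp3. 4 ppages; refcounts: pp0:3 pp1:3 pp2:2 pp3:1
Op 5: fork(P1) -> P3. 4 ppages; refcounts: pp0:4 pp1:4 pp2:2 pp3:2
Op 6: write(P2, v2, 161). refcount(pp2)=2>1 -> COPY to pp4. 5 ppages; refcounts: pp0:4 pp1:4 pp2:1 pp3:2 pp4:1
Op 7: write(P2, v1, 173). refcount(pp1)=4>1 -> COPY to pp5. 6 ppages; refcounts: pp0:4 pp1:3 pp2:1 pp3:2 pp4:1 pp5:1
Op 8: write(P2, v0, 115). refcount(pp0)=4>1 -> COPY to pp6. 7 ppages; refcounts: pp0:3 pp1:3 pp2:1 pp3:2 pp4:1 pp5:1 pp6:1
P0: v0 -> pp0 = 41
P1: v0 -> pp0 = 41
P2: v0 -> pp6 = 115
P3: v0 -> pp0 = 41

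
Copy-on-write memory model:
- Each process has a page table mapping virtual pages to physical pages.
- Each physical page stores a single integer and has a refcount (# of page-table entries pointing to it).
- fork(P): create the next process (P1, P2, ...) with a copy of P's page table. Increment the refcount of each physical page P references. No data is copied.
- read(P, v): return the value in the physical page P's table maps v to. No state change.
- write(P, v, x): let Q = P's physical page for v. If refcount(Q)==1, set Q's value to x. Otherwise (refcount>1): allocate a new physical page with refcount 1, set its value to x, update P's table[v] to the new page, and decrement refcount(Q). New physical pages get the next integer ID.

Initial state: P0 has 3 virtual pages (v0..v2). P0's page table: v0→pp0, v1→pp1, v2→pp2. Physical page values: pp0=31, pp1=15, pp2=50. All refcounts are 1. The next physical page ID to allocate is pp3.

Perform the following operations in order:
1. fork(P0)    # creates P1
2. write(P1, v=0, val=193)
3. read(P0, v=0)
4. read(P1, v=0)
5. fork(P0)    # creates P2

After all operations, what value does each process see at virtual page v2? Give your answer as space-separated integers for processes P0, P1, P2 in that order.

Op 1: fork(P0) -> P1. 3 ppages; refcounts: pp0:2 pp1:2 pp2:2
Op 2: write(P1, v0, 193). refcount(pp0)=2>1 -> COPY to pp3. 4 ppages; refcounts: pp0:1 pp1:2 pp2:2 pp3:1
Op 3: read(P0, v0) -> 31. No state change.
Op 4: read(P1, v0) -> 193. No state change.
Op 5: fork(P0) -> P2. 4 ppages; refcounts: pp0:2 pp1:3 pp2:3 pp3:1
P0: v2 -> pp2 = 50
P1: v2 -> pp2 = 50
P2: v2 -> pp2 = 50

Answer: 50 50 50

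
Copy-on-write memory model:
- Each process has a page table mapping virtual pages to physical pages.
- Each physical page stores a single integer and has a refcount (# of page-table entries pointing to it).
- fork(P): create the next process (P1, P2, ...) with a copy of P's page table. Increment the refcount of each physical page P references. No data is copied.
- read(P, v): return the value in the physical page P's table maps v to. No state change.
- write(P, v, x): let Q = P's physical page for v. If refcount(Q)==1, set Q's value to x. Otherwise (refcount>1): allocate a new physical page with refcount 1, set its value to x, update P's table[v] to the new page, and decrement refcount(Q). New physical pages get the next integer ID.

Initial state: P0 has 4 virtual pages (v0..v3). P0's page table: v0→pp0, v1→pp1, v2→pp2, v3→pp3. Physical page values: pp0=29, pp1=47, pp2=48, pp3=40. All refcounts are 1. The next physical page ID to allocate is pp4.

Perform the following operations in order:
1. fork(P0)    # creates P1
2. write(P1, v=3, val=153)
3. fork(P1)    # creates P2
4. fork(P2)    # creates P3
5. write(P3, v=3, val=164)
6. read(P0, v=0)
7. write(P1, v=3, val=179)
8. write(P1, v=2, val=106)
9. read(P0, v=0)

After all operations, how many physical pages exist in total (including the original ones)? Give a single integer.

Op 1: fork(P0) -> P1. 4 ppages; refcounts: pp0:2 pp1:2 pp2:2 pp3:2
Op 2: write(P1, v3, 153). refcount(pp3)=2>1 -> COPY to pp4. 5 ppages; refcounts: pp0:2 pp1:2 pp2:2 pp3:1 pp4:1
Op 3: fork(P1) -> P2. 5 ppages; refcounts: pp0:3 pp1:3 pp2:3 pp3:1 pp4:2
Op 4: fork(P2) -> P3. 5 ppages; refcounts: pp0:4 pp1:4 pp2:4 pp3:1 pp4:3
Op 5: write(P3, v3, 164). refcount(pp4)=3>1 -> COPY to pp5. 6 ppages; refcounts: pp0:4 pp1:4 pp2:4 pp3:1 pp4:2 pp5:1
Op 6: read(P0, v0) -> 29. No state change.
Op 7: write(P1, v3, 179). refcount(pp4)=2>1 -> COPY to pp6. 7 ppages; refcounts: pp0:4 pp1:4 pp2:4 pp3:1 pp4:1 pp5:1 pp6:1
Op 8: write(P1, v2, 106). refcount(pp2)=4>1 -> COPY to pp7. 8 ppages; refcounts: pp0:4 pp1:4 pp2:3 pp3:1 pp4:1 pp5:1 pp6:1 pp7:1
Op 9: read(P0, v0) -> 29. No state change.

Answer: 8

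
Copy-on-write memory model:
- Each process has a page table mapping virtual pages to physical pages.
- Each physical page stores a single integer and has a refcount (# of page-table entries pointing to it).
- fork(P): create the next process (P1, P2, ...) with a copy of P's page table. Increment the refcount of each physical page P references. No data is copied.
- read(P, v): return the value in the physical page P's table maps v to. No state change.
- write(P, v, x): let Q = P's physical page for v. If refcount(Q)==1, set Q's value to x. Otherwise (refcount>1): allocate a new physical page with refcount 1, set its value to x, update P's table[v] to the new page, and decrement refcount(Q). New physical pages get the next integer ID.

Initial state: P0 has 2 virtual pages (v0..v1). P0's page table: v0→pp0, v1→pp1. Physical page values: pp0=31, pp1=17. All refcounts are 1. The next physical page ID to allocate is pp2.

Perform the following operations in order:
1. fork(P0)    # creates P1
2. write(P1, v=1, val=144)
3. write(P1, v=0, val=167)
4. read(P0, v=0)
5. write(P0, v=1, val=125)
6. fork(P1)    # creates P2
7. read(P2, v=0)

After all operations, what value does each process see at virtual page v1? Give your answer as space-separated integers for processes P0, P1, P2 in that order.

Answer: 125 144 144

Derivation:
Op 1: fork(P0) -> P1. 2 ppages; refcounts: pp0:2 pp1:2
Op 2: write(P1, v1, 144). refcount(pp1)=2>1 -> COPY to pp2. 3 ppages; refcounts: pp0:2 pp1:1 pp2:1
Op 3: write(P1, v0, 167). refcount(pp0)=2>1 -> COPY to pp3. 4 ppages; refcounts: pp0:1 pp1:1 pp2:1 pp3:1
Op 4: read(P0, v0) -> 31. No state change.
Op 5: write(P0, v1, 125). refcount(pp1)=1 -> write in place. 4 ppages; refcounts: pp0:1 pp1:1 pp2:1 pp3:1
Op 6: fork(P1) -> P2. 4 ppages; refcounts: pp0:1 pp1:1 pp2:2 pp3:2
Op 7: read(P2, v0) -> 167. No state change.
P0: v1 -> pp1 = 125
P1: v1 -> pp2 = 144
P2: v1 -> pp2 = 144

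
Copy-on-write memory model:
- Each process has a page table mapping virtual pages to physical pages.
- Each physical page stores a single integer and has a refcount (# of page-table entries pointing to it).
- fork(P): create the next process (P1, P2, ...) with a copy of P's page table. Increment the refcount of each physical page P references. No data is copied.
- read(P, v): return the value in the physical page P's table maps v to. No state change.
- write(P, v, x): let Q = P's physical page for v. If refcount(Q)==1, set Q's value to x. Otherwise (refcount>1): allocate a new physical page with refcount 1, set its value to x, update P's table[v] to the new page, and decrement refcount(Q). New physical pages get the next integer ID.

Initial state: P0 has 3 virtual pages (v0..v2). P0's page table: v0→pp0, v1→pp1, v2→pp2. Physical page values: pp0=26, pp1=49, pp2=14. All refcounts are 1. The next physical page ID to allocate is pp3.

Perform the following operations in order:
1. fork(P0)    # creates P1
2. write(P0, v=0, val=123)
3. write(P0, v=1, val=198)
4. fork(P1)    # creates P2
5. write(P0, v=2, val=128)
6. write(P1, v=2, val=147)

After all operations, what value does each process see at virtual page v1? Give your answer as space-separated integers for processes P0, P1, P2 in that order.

Answer: 198 49 49

Derivation:
Op 1: fork(P0) -> P1. 3 ppages; refcounts: pp0:2 pp1:2 pp2:2
Op 2: write(P0, v0, 123). refcount(pp0)=2>1 -> COPY to pp3. 4 ppages; refcounts: pp0:1 pp1:2 pp2:2 pp3:1
Op 3: write(P0, v1, 198). refcount(pp1)=2>1 -> COPY to pp4. 5 ppages; refcounts: pp0:1 pp1:1 pp2:2 pp3:1 pp4:1
Op 4: fork(P1) -> P2. 5 ppages; refcounts: pp0:2 pp1:2 pp2:3 pp3:1 pp4:1
Op 5: write(P0, v2, 128). refcount(pp2)=3>1 -> COPY to pp5. 6 ppages; refcounts: pp0:2 pp1:2 pp2:2 pp3:1 pp4:1 pp5:1
Op 6: write(P1, v2, 147). refcount(pp2)=2>1 -> COPY to pp6. 7 ppages; refcounts: pp0:2 pp1:2 pp2:1 pp3:1 pp4:1 pp5:1 pp6:1
P0: v1 -> pp4 = 198
P1: v1 -> pp1 = 49
P2: v1 -> pp1 = 49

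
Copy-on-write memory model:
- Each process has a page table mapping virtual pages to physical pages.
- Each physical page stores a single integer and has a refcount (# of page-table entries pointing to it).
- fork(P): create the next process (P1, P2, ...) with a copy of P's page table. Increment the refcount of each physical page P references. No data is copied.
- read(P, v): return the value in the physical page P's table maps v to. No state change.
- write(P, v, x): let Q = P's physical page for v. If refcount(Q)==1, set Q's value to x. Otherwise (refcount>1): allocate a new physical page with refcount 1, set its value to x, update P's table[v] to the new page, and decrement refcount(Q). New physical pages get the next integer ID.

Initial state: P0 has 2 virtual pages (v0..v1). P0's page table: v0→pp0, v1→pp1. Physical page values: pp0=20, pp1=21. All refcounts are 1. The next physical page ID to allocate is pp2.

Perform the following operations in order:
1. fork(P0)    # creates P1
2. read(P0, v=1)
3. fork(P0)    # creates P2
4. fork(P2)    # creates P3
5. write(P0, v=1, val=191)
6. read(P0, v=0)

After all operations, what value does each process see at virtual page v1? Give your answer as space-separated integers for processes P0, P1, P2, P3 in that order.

Answer: 191 21 21 21

Derivation:
Op 1: fork(P0) -> P1. 2 ppages; refcounts: pp0:2 pp1:2
Op 2: read(P0, v1) -> 21. No state change.
Op 3: fork(P0) -> P2. 2 ppages; refcounts: pp0:3 pp1:3
Op 4: fork(P2) -> P3. 2 ppages; refcounts: pp0:4 pp1:4
Op 5: write(P0, v1, 191). refcount(pp1)=4>1 -> COPY to pp2. 3 ppages; refcounts: pp0:4 pp1:3 pp2:1
Op 6: read(P0, v0) -> 20. No state change.
P0: v1 -> pp2 = 191
P1: v1 -> pp1 = 21
P2: v1 -> pp1 = 21
P3: v1 -> pp1 = 21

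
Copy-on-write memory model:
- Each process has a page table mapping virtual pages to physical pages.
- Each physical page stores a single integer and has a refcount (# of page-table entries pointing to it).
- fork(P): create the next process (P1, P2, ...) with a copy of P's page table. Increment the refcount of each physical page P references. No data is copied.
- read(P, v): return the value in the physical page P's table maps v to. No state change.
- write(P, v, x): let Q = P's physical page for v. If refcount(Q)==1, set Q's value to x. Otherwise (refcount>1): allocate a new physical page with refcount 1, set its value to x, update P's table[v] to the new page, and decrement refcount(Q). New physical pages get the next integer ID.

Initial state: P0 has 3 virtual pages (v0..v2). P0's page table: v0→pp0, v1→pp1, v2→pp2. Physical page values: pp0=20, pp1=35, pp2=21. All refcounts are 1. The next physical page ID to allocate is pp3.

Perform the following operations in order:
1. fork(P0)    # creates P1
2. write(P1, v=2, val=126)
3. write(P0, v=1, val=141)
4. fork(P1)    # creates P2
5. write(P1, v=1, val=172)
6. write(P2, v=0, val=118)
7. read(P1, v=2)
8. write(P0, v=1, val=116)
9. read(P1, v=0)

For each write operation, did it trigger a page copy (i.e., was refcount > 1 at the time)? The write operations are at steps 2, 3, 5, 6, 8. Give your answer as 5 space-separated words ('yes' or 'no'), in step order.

Op 1: fork(P0) -> P1. 3 ppages; refcounts: pp0:2 pp1:2 pp2:2
Op 2: write(P1, v2, 126). refcount(pp2)=2>1 -> COPY to pp3. 4 ppages; refcounts: pp0:2 pp1:2 pp2:1 pp3:1
Op 3: write(P0, v1, 141). refcount(pp1)=2>1 -> COPY to pp4. 5 ppages; refcounts: pp0:2 pp1:1 pp2:1 pp3:1 pp4:1
Op 4: fork(P1) -> P2. 5 ppages; refcounts: pp0:3 pp1:2 pp2:1 pp3:2 pp4:1
Op 5: write(P1, v1, 172). refcount(pp1)=2>1 -> COPY to pp5. 6 ppages; refcounts: pp0:3 pp1:1 pp2:1 pp3:2 pp4:1 pp5:1
Op 6: write(P2, v0, 118). refcount(pp0)=3>1 -> COPY to pp6. 7 ppages; refcounts: pp0:2 pp1:1 pp2:1 pp3:2 pp4:1 pp5:1 pp6:1
Op 7: read(P1, v2) -> 126. No state change.
Op 8: write(P0, v1, 116). refcount(pp4)=1 -> write in place. 7 ppages; refcounts: pp0:2 pp1:1 pp2:1 pp3:2 pp4:1 pp5:1 pp6:1
Op 9: read(P1, v0) -> 20. No state change.

yes yes yes yes no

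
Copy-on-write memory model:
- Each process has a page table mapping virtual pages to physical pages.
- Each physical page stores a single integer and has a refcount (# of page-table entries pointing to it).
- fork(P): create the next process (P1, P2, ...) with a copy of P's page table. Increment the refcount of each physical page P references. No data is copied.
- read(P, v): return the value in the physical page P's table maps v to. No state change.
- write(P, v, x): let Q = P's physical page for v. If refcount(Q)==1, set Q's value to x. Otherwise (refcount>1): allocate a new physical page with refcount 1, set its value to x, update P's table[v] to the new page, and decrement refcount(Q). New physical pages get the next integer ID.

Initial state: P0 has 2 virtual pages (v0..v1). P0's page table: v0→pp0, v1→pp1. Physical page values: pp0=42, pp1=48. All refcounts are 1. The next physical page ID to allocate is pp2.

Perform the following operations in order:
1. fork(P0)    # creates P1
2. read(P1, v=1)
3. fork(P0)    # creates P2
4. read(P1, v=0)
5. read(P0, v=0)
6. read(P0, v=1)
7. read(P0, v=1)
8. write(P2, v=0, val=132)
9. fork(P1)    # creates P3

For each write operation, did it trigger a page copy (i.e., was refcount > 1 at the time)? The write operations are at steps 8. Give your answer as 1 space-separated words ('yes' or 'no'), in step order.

Op 1: fork(P0) -> P1. 2 ppages; refcounts: pp0:2 pp1:2
Op 2: read(P1, v1) -> 48. No state change.
Op 3: fork(P0) -> P2. 2 ppages; refcounts: pp0:3 pp1:3
Op 4: read(P1, v0) -> 42. No state change.
Op 5: read(P0, v0) -> 42. No state change.
Op 6: read(P0, v1) -> 48. No state change.
Op 7: read(P0, v1) -> 48. No state change.
Op 8: write(P2, v0, 132). refcount(pp0)=3>1 -> COPY to pp2. 3 ppages; refcounts: pp0:2 pp1:3 pp2:1
Op 9: fork(P1) -> P3. 3 ppages; refcounts: pp0:3 pp1:4 pp2:1

yes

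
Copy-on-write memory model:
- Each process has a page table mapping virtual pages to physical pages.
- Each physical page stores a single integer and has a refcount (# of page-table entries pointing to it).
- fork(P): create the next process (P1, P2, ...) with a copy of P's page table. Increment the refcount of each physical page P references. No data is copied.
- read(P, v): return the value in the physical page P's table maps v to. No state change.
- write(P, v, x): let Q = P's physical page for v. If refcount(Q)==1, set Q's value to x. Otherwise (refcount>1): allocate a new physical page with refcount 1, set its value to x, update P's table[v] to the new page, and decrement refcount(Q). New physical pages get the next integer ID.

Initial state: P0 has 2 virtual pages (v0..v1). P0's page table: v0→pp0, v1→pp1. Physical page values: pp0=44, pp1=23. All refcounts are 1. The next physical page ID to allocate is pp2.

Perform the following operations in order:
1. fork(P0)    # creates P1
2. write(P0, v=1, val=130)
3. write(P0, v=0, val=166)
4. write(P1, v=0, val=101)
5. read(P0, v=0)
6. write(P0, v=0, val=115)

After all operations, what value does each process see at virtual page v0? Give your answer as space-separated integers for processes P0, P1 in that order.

Answer: 115 101

Derivation:
Op 1: fork(P0) -> P1. 2 ppages; refcounts: pp0:2 pp1:2
Op 2: write(P0, v1, 130). refcount(pp1)=2>1 -> COPY to pp2. 3 ppages; refcounts: pp0:2 pp1:1 pp2:1
Op 3: write(P0, v0, 166). refcount(pp0)=2>1 -> COPY to pp3. 4 ppages; refcounts: pp0:1 pp1:1 pp2:1 pp3:1
Op 4: write(P1, v0, 101). refcount(pp0)=1 -> write in place. 4 ppages; refcounts: pp0:1 pp1:1 pp2:1 pp3:1
Op 5: read(P0, v0) -> 166. No state change.
Op 6: write(P0, v0, 115). refcount(pp3)=1 -> write in place. 4 ppages; refcounts: pp0:1 pp1:1 pp2:1 pp3:1
P0: v0 -> pp3 = 115
P1: v0 -> pp0 = 101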